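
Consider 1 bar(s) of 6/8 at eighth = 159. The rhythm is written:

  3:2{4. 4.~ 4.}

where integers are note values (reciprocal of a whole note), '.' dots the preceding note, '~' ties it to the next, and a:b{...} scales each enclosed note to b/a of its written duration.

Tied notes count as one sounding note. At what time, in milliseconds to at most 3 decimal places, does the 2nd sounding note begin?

note 2 onset = 2b = 754.717ms

1. 0.0ms @ 0 + 754.717ms (2)
2. 754.717ms @ 2 + 1509.434ms (4)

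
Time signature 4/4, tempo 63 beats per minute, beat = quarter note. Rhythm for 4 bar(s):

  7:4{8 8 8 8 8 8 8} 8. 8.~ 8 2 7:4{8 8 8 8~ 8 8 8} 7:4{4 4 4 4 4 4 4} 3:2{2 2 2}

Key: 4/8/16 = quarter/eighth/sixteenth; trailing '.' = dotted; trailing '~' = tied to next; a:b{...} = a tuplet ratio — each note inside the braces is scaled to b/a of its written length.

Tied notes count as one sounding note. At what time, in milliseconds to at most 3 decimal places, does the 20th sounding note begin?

1. 0.0ms @ 0 + 272.109ms (2/7)
2. 272.109ms @ 2/7 + 272.109ms (2/7)
3. 544.218ms @ 4/7 + 272.109ms (2/7)
4. 816.327ms @ 6/7 + 272.109ms (2/7)
5. 1088.435ms @ 8/7 + 272.109ms (2/7)
6. 1360.544ms @ 10/7 + 272.109ms (2/7)
7. 1632.653ms @ 12/7 + 272.109ms (2/7)
8. 1904.762ms @ 2 + 714.286ms (3/4)
9. 2619.048ms @ 11/4 + 1190.476ms (5/4)
10. 3809.524ms @ 4 + 1904.762ms (2)
11. 5714.286ms @ 6 + 272.109ms (2/7)
12. 5986.395ms @ 44/7 + 272.109ms (2/7)
13. 6258.503ms @ 46/7 + 272.109ms (2/7)
14. 6530.612ms @ 48/7 + 544.218ms (4/7)
15. 7074.83ms @ 52/7 + 272.109ms (2/7)
16. 7346.939ms @ 54/7 + 272.109ms (2/7)
17. 7619.048ms @ 8 + 544.218ms (4/7)
18. 8163.265ms @ 60/7 + 544.218ms (4/7)
19. 8707.483ms @ 64/7 + 544.218ms (4/7)
20. 9251.701ms @ 68/7 + 544.218ms (4/7)
21. 9795.918ms @ 72/7 + 544.218ms (4/7)
22. 10340.136ms @ 76/7 + 544.218ms (4/7)
23. 10884.354ms @ 80/7 + 544.218ms (4/7)
24. 11428.571ms @ 12 + 1269.841ms (4/3)
25. 12698.413ms @ 40/3 + 1269.841ms (4/3)
26. 13968.254ms @ 44/3 + 1269.841ms (4/3)

note 20 onset = 68/7b = 9251.701ms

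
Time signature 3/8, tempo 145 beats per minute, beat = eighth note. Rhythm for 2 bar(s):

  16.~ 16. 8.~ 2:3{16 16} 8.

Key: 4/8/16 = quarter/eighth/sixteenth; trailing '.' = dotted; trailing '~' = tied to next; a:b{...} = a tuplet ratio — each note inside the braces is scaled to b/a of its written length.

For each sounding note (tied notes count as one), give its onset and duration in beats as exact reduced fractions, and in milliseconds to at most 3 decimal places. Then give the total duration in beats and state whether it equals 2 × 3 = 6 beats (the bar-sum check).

1) 0.0ms=0b +620.69ms=3/2b
2) 620.69ms=3/2b +931.034ms=9/4b
3) 1551.724ms=15/4b +310.345ms=3/4b
4) 1862.069ms=9/2b +620.69ms=3/2b
Σ=6b of 6 (145bpm 3/8) — PASS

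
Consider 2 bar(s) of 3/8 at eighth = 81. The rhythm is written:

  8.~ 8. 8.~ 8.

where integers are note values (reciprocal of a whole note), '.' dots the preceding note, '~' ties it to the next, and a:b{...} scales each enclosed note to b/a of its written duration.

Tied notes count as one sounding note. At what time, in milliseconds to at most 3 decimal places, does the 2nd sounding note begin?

note 2 onset = 3b = 2222.222ms

1. 0.0ms @ 0 + 2222.222ms (3)
2. 2222.222ms @ 3 + 2222.222ms (3)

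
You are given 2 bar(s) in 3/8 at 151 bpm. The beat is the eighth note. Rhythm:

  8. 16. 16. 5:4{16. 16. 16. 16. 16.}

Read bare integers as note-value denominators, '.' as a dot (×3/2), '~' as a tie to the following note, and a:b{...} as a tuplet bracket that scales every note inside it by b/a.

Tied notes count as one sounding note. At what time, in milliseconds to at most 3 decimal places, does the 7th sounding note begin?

note 7 onset = 24/5b = 1907.285ms

1. 0.0ms @ 0 + 596.026ms (3/2)
2. 596.026ms @ 3/2 + 298.013ms (3/4)
3. 894.04ms @ 9/4 + 298.013ms (3/4)
4. 1192.053ms @ 3 + 238.411ms (3/5)
5. 1430.464ms @ 18/5 + 238.411ms (3/5)
6. 1668.874ms @ 21/5 + 238.411ms (3/5)
7. 1907.285ms @ 24/5 + 238.411ms (3/5)
8. 2145.695ms @ 27/5 + 238.411ms (3/5)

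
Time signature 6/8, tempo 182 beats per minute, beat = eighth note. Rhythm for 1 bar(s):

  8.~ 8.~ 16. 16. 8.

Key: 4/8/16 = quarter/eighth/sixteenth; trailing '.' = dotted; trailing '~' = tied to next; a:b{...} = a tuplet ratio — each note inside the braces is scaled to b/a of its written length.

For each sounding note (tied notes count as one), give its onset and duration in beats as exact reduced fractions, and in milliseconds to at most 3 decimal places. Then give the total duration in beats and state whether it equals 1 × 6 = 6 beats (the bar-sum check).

1) 0.0ms=0b +1236.264ms=15/4b
2) 1236.264ms=15/4b +247.253ms=3/4b
3) 1483.516ms=9/2b +494.505ms=3/2b
Σ=6b of 6 (182bpm 6/8) — PASS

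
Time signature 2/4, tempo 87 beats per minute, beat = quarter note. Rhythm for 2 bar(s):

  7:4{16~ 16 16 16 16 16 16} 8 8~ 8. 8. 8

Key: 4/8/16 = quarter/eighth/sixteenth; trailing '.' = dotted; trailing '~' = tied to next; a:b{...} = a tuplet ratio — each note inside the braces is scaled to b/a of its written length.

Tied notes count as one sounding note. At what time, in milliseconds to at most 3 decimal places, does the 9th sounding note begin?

1. 0.0ms @ 0 + 197.044ms (2/7)
2. 197.044ms @ 2/7 + 98.522ms (1/7)
3. 295.567ms @ 3/7 + 98.522ms (1/7)
4. 394.089ms @ 4/7 + 98.522ms (1/7)
5. 492.611ms @ 5/7 + 98.522ms (1/7)
6. 591.133ms @ 6/7 + 98.522ms (1/7)
7. 689.655ms @ 1 + 344.828ms (1/2)
8. 1034.483ms @ 3/2 + 862.069ms (5/4)
9. 1896.552ms @ 11/4 + 517.241ms (3/4)
10. 2413.793ms @ 7/2 + 344.828ms (1/2)

note 9 onset = 11/4b = 1896.552ms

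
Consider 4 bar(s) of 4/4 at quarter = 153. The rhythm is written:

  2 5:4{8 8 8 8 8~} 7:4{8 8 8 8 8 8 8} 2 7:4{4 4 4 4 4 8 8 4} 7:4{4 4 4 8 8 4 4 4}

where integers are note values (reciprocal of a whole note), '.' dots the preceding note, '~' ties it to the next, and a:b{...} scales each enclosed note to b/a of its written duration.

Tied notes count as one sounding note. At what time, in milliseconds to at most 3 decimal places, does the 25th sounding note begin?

1. 0.0ms @ 0 + 784.314ms (2)
2. 784.314ms @ 2 + 156.863ms (2/5)
3. 941.176ms @ 12/5 + 156.863ms (2/5)
4. 1098.039ms @ 14/5 + 156.863ms (2/5)
5. 1254.902ms @ 16/5 + 156.863ms (2/5)
6. 1411.765ms @ 18/5 + 268.908ms (24/35)
7. 1680.672ms @ 30/7 + 112.045ms (2/7)
8. 1792.717ms @ 32/7 + 112.045ms (2/7)
9. 1904.762ms @ 34/7 + 112.045ms (2/7)
10. 2016.807ms @ 36/7 + 112.045ms (2/7)
11. 2128.852ms @ 38/7 + 112.045ms (2/7)
12. 2240.896ms @ 40/7 + 112.045ms (2/7)
13. 2352.941ms @ 6 + 784.314ms (2)
14. 3137.255ms @ 8 + 224.09ms (4/7)
15. 3361.345ms @ 60/7 + 224.09ms (4/7)
16. 3585.434ms @ 64/7 + 224.09ms (4/7)
17. 3809.524ms @ 68/7 + 224.09ms (4/7)
18. 4033.613ms @ 72/7 + 224.09ms (4/7)
19. 4257.703ms @ 76/7 + 112.045ms (2/7)
20. 4369.748ms @ 78/7 + 112.045ms (2/7)
21. 4481.793ms @ 80/7 + 224.09ms (4/7)
22. 4705.882ms @ 12 + 224.09ms (4/7)
23. 4929.972ms @ 88/7 + 224.09ms (4/7)
24. 5154.062ms @ 92/7 + 224.09ms (4/7)
25. 5378.151ms @ 96/7 + 112.045ms (2/7)
26. 5490.196ms @ 14 + 112.045ms (2/7)
27. 5602.241ms @ 100/7 + 224.09ms (4/7)
28. 5826.331ms @ 104/7 + 224.09ms (4/7)
29. 6050.42ms @ 108/7 + 224.09ms (4/7)

note 25 onset = 96/7b = 5378.151ms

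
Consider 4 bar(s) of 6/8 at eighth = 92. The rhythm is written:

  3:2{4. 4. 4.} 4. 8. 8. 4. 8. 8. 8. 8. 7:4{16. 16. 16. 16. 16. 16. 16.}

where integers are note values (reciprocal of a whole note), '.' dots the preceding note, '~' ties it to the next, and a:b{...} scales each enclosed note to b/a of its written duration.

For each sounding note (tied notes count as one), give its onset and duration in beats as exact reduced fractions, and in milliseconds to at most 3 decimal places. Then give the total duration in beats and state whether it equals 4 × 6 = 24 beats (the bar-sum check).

1) 0.0ms=0b +1304.348ms=2b
2) 1304.348ms=2b +1304.348ms=2b
3) 2608.696ms=4b +1304.348ms=2b
4) 3913.043ms=6b +1956.522ms=3b
5) 5869.565ms=9b +978.261ms=3/2b
6) 6847.826ms=21/2b +978.261ms=3/2b
7) 7826.087ms=12b +1956.522ms=3b
8) 9782.609ms=15b +978.261ms=3/2b
9) 10760.87ms=33/2b +978.261ms=3/2b
10) 11739.13ms=18b +978.261ms=3/2b
11) 12717.391ms=39/2b +978.261ms=3/2b
12) 13695.652ms=21b +279.503ms=3/7b
13) 13975.155ms=150/7b +279.503ms=3/7b
14) 14254.658ms=153/7b +279.503ms=3/7b
15) 14534.161ms=156/7b +279.503ms=3/7b
16) 14813.665ms=159/7b +279.503ms=3/7b
17) 15093.168ms=162/7b +279.503ms=3/7b
18) 15372.671ms=165/7b +279.503ms=3/7b
Σ=24b of 24 (92bpm 6/8) — PASS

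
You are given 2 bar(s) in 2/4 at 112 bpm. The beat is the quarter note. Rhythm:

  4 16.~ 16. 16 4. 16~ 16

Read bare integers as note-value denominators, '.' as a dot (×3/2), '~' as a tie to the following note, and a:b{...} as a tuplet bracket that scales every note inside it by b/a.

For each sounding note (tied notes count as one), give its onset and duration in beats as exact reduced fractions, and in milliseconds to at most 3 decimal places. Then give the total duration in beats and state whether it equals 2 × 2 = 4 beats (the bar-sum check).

1) 0.0ms=0b +535.714ms=1b
2) 535.714ms=1b +401.786ms=3/4b
3) 937.5ms=7/4b +133.929ms=1/4b
4) 1071.429ms=2b +803.571ms=3/2b
5) 1875.0ms=7/2b +267.857ms=1/2b
Σ=4b of 4 (112bpm 2/4) — PASS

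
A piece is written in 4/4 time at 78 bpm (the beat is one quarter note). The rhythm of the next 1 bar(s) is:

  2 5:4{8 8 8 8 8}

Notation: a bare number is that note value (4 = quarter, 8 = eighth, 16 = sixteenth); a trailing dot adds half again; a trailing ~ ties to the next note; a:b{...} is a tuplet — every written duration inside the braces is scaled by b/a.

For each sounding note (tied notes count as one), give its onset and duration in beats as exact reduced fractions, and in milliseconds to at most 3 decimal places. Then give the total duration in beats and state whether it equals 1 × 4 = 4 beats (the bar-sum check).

1) 0.0ms=0b +1538.462ms=2b
2) 1538.462ms=2b +307.692ms=2/5b
3) 1846.154ms=12/5b +307.692ms=2/5b
4) 2153.846ms=14/5b +307.692ms=2/5b
5) 2461.538ms=16/5b +307.692ms=2/5b
6) 2769.231ms=18/5b +307.692ms=2/5b
Σ=4b of 4 (78bpm 4/4) — PASS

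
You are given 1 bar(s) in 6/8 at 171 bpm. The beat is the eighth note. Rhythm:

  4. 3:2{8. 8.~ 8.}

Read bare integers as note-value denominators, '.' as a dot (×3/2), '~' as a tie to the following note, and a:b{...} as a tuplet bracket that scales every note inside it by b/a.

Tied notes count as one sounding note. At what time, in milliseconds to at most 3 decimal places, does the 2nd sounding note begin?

1. 0.0ms @ 0 + 1052.632ms (3)
2. 1052.632ms @ 3 + 350.877ms (1)
3. 1403.509ms @ 4 + 701.754ms (2)

note 2 onset = 3b = 1052.632ms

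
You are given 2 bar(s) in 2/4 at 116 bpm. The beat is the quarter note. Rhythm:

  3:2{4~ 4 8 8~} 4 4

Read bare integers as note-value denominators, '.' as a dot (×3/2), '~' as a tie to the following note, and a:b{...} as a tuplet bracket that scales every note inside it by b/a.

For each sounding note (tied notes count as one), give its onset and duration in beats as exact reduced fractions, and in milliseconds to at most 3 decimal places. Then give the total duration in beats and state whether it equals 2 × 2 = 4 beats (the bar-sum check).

1) 0.0ms=0b +689.655ms=4/3b
2) 689.655ms=4/3b +172.414ms=1/3b
3) 862.069ms=5/3b +689.655ms=4/3b
4) 1551.724ms=3b +517.241ms=1b
Σ=4b of 4 (116bpm 2/4) — PASS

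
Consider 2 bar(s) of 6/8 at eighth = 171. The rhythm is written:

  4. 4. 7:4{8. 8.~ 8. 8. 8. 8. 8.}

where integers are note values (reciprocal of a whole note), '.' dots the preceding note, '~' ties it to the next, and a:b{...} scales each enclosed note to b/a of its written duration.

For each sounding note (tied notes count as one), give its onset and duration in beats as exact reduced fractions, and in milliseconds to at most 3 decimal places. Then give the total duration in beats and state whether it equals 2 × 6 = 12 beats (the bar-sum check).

1) 0.0ms=0b +1052.632ms=3b
2) 1052.632ms=3b +1052.632ms=3b
3) 2105.263ms=6b +300.752ms=6/7b
4) 2406.015ms=48/7b +601.504ms=12/7b
5) 3007.519ms=60/7b +300.752ms=6/7b
6) 3308.271ms=66/7b +300.752ms=6/7b
7) 3609.023ms=72/7b +300.752ms=6/7b
8) 3909.774ms=78/7b +300.752ms=6/7b
Σ=12b of 12 (171bpm 6/8) — PASS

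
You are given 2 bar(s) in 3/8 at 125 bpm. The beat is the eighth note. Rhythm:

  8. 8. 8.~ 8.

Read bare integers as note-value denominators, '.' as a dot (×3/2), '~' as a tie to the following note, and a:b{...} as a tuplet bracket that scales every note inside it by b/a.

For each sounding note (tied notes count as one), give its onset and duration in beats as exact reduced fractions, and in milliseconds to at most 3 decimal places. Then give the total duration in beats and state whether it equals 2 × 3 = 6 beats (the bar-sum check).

1) 0.0ms=0b +720.0ms=3/2b
2) 720.0ms=3/2b +720.0ms=3/2b
3) 1440.0ms=3b +1440.0ms=3b
Σ=6b of 6 (125bpm 3/8) — PASS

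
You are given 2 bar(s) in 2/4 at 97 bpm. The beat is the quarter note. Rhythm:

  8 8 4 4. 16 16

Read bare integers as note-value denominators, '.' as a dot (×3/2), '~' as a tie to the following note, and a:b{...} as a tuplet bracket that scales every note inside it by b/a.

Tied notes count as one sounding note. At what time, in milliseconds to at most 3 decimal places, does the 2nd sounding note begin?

1. 0.0ms @ 0 + 309.278ms (1/2)
2. 309.278ms @ 1/2 + 309.278ms (1/2)
3. 618.557ms @ 1 + 618.557ms (1)
4. 1237.113ms @ 2 + 927.835ms (3/2)
5. 2164.948ms @ 7/2 + 154.639ms (1/4)
6. 2319.588ms @ 15/4 + 154.639ms (1/4)

note 2 onset = 1/2b = 309.278ms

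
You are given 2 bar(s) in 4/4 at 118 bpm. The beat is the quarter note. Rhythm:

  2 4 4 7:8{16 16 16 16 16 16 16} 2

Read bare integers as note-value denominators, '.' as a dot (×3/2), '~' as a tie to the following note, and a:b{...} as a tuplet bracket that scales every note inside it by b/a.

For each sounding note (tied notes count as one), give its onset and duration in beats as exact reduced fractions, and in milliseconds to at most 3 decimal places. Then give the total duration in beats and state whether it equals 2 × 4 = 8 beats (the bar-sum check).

1) 0.0ms=0b +1016.949ms=2b
2) 1016.949ms=2b +508.475ms=1b
3) 1525.424ms=3b +508.475ms=1b
4) 2033.898ms=4b +145.278ms=2/7b
5) 2179.177ms=30/7b +145.278ms=2/7b
6) 2324.455ms=32/7b +145.278ms=2/7b
7) 2469.734ms=34/7b +145.278ms=2/7b
8) 2615.012ms=36/7b +145.278ms=2/7b
9) 2760.291ms=38/7b +145.278ms=2/7b
10) 2905.569ms=40/7b +145.278ms=2/7b
11) 3050.847ms=6b +1016.949ms=2b
Σ=8b of 8 (118bpm 4/4) — PASS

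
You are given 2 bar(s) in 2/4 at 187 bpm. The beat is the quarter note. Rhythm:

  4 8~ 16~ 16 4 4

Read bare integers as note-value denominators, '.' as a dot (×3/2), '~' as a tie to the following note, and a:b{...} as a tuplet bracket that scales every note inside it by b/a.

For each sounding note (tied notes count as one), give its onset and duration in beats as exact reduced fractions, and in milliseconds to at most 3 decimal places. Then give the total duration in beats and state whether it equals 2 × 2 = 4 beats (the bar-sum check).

1) 0.0ms=0b +320.856ms=1b
2) 320.856ms=1b +320.856ms=1b
3) 641.711ms=2b +320.856ms=1b
4) 962.567ms=3b +320.856ms=1b
Σ=4b of 4 (187bpm 2/4) — PASS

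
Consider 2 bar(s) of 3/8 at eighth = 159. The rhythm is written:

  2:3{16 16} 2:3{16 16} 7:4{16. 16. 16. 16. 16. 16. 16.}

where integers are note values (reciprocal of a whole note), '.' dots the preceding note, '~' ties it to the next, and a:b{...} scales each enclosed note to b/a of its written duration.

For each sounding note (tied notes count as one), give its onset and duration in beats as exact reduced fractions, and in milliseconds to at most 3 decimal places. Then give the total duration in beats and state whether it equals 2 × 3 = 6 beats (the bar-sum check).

1) 0.0ms=0b +283.019ms=3/4b
2) 283.019ms=3/4b +283.019ms=3/4b
3) 566.038ms=3/2b +283.019ms=3/4b
4) 849.057ms=9/4b +283.019ms=3/4b
5) 1132.075ms=3b +161.725ms=3/7b
6) 1293.801ms=24/7b +161.725ms=3/7b
7) 1455.526ms=27/7b +161.725ms=3/7b
8) 1617.251ms=30/7b +161.725ms=3/7b
9) 1778.976ms=33/7b +161.725ms=3/7b
10) 1940.701ms=36/7b +161.725ms=3/7b
11) 2102.426ms=39/7b +161.725ms=3/7b
Σ=6b of 6 (159bpm 3/8) — PASS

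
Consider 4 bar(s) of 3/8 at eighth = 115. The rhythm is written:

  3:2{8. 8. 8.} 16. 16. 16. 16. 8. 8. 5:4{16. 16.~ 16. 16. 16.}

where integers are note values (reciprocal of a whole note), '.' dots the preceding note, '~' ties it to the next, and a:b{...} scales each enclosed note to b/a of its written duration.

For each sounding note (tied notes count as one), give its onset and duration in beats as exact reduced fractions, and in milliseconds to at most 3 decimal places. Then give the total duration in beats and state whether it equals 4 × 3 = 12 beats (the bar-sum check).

1) 0.0ms=0b +521.739ms=1b
2) 521.739ms=1b +521.739ms=1b
3) 1043.478ms=2b +521.739ms=1b
4) 1565.217ms=3b +391.304ms=3/4b
5) 1956.522ms=15/4b +391.304ms=3/4b
6) 2347.826ms=9/2b +391.304ms=3/4b
7) 2739.13ms=21/4b +391.304ms=3/4b
8) 3130.435ms=6b +782.609ms=3/2b
9) 3913.043ms=15/2b +782.609ms=3/2b
10) 4695.652ms=9b +313.043ms=3/5b
11) 5008.696ms=48/5b +626.087ms=6/5b
12) 5634.783ms=54/5b +313.043ms=3/5b
13) 5947.826ms=57/5b +313.043ms=3/5b
Σ=12b of 12 (115bpm 3/8) — PASS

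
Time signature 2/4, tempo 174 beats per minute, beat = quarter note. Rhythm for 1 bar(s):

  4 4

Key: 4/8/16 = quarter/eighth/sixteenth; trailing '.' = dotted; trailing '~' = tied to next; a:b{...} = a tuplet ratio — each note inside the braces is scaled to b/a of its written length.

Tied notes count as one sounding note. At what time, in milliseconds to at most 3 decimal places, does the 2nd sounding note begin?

1. 0.0ms @ 0 + 344.828ms (1)
2. 344.828ms @ 1 + 344.828ms (1)

note 2 onset = 1b = 344.828ms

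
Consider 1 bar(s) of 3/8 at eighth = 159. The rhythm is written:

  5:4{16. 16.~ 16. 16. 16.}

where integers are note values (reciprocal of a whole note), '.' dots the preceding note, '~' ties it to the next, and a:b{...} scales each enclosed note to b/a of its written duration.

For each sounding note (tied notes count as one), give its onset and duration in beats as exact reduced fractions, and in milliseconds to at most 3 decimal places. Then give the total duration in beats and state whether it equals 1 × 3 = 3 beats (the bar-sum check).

1) 0.0ms=0b +226.415ms=3/5b
2) 226.415ms=3/5b +452.83ms=6/5b
3) 679.245ms=9/5b +226.415ms=3/5b
4) 905.66ms=12/5b +226.415ms=3/5b
Σ=3b of 3 (159bpm 3/8) — PASS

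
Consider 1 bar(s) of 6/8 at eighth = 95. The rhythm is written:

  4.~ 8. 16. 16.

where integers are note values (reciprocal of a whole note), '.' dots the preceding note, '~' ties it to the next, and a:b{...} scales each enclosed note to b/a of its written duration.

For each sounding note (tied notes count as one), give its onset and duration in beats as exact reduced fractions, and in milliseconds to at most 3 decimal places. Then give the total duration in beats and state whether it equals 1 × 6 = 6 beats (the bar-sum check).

1) 0.0ms=0b +2842.105ms=9/2b
2) 2842.105ms=9/2b +473.684ms=3/4b
3) 3315.789ms=21/4b +473.684ms=3/4b
Σ=6b of 6 (95bpm 6/8) — PASS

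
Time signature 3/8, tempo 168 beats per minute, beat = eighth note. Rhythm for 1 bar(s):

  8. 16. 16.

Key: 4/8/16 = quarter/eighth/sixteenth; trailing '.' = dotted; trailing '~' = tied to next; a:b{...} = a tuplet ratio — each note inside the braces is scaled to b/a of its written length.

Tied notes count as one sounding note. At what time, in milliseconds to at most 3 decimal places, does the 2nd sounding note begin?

note 2 onset = 3/2b = 535.714ms

1. 0.0ms @ 0 + 535.714ms (3/2)
2. 535.714ms @ 3/2 + 267.857ms (3/4)
3. 803.571ms @ 9/4 + 267.857ms (3/4)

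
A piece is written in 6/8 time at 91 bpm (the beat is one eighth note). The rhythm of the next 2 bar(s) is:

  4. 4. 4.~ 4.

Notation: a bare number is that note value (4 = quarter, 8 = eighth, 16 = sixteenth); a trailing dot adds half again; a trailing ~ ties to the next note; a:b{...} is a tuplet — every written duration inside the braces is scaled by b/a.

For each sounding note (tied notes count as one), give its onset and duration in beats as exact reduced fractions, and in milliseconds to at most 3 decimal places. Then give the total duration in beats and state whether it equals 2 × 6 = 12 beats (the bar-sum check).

1) 0.0ms=0b +1978.022ms=3b
2) 1978.022ms=3b +1978.022ms=3b
3) 3956.044ms=6b +3956.044ms=6b
Σ=12b of 12 (91bpm 6/8) — PASS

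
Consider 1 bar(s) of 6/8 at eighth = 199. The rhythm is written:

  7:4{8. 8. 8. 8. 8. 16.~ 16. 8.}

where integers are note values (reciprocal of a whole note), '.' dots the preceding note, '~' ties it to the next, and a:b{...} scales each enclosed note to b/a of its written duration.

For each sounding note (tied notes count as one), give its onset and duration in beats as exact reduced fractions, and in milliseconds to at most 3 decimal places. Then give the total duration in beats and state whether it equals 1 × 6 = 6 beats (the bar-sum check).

1) 0.0ms=0b +258.435ms=6/7b
2) 258.435ms=6/7b +258.435ms=6/7b
3) 516.87ms=12/7b +258.435ms=6/7b
4) 775.305ms=18/7b +258.435ms=6/7b
5) 1033.74ms=24/7b +258.435ms=6/7b
6) 1292.175ms=30/7b +258.435ms=6/7b
7) 1550.61ms=36/7b +258.435ms=6/7b
Σ=6b of 6 (199bpm 6/8) — PASS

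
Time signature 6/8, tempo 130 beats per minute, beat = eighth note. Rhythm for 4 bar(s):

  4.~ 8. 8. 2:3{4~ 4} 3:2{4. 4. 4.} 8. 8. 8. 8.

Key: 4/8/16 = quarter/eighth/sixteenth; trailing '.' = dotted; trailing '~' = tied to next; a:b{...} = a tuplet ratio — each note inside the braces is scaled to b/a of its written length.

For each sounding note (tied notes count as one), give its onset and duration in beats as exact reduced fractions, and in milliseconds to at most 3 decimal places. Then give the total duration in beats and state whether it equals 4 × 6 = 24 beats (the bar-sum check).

1) 0.0ms=0b +2076.923ms=9/2b
2) 2076.923ms=9/2b +692.308ms=3/2b
3) 2769.231ms=6b +2769.231ms=6b
4) 5538.462ms=12b +923.077ms=2b
5) 6461.538ms=14b +923.077ms=2b
6) 7384.615ms=16b +923.077ms=2b
7) 8307.692ms=18b +692.308ms=3/2b
8) 9000.0ms=39/2b +692.308ms=3/2b
9) 9692.308ms=21b +692.308ms=3/2b
10) 10384.615ms=45/2b +692.308ms=3/2b
Σ=24b of 24 (130bpm 6/8) — PASS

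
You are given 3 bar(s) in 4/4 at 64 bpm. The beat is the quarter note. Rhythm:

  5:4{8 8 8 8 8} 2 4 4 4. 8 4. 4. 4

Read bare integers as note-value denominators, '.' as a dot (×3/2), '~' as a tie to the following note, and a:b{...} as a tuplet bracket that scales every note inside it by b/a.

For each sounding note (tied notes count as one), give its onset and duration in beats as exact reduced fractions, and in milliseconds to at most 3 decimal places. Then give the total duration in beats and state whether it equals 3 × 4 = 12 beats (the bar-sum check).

1) 0.0ms=0b +375.0ms=2/5b
2) 375.0ms=2/5b +375.0ms=2/5b
3) 750.0ms=4/5b +375.0ms=2/5b
4) 1125.0ms=6/5b +375.0ms=2/5b
5) 1500.0ms=8/5b +375.0ms=2/5b
6) 1875.0ms=2b +1875.0ms=2b
7) 3750.0ms=4b +937.5ms=1b
8) 4687.5ms=5b +937.5ms=1b
9) 5625.0ms=6b +1406.25ms=3/2b
10) 7031.25ms=15/2b +468.75ms=1/2b
11) 7500.0ms=8b +1406.25ms=3/2b
12) 8906.25ms=19/2b +1406.25ms=3/2b
13) 10312.5ms=11b +937.5ms=1b
Σ=12b of 12 (64bpm 4/4) — PASS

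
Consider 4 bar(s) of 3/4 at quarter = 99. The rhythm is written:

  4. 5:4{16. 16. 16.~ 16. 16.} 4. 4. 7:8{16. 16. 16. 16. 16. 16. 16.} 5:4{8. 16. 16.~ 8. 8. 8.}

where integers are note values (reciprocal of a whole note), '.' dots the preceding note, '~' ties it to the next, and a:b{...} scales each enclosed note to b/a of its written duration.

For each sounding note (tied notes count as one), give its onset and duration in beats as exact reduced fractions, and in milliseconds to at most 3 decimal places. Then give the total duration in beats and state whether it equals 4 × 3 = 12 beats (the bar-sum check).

1) 0.0ms=0b +909.091ms=3/2b
2) 909.091ms=3/2b +181.818ms=3/10b
3) 1090.909ms=9/5b +181.818ms=3/10b
4) 1272.727ms=21/10b +363.636ms=3/5b
5) 1636.364ms=27/10b +181.818ms=3/10b
6) 1818.182ms=3b +909.091ms=3/2b
7) 2727.273ms=9/2b +909.091ms=3/2b
8) 3636.364ms=6b +259.74ms=3/7b
9) 3896.104ms=45/7b +259.74ms=3/7b
10) 4155.844ms=48/7b +259.74ms=3/7b
11) 4415.584ms=51/7b +259.74ms=3/7b
12) 4675.325ms=54/7b +259.74ms=3/7b
13) 4935.065ms=57/7b +259.74ms=3/7b
14) 5194.805ms=60/7b +259.74ms=3/7b
15) 5454.545ms=9b +363.636ms=3/5b
16) 5818.182ms=48/5b +181.818ms=3/10b
17) 6000.0ms=99/10b +545.455ms=9/10b
18) 6545.455ms=54/5b +363.636ms=3/5b
19) 6909.091ms=57/5b +363.636ms=3/5b
Σ=12b of 12 (99bpm 3/4) — PASS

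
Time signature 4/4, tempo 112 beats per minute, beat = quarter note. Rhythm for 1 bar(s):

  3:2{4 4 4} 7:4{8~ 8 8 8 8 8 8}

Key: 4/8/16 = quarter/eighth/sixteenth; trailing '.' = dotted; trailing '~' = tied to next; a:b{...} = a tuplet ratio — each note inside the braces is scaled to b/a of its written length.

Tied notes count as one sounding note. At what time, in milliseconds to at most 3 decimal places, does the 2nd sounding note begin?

note 2 onset = 2/3b = 357.143ms

1. 0.0ms @ 0 + 357.143ms (2/3)
2. 357.143ms @ 2/3 + 357.143ms (2/3)
3. 714.286ms @ 4/3 + 357.143ms (2/3)
4. 1071.429ms @ 2 + 306.122ms (4/7)
5. 1377.551ms @ 18/7 + 153.061ms (2/7)
6. 1530.612ms @ 20/7 + 153.061ms (2/7)
7. 1683.673ms @ 22/7 + 153.061ms (2/7)
8. 1836.735ms @ 24/7 + 153.061ms (2/7)
9. 1989.796ms @ 26/7 + 153.061ms (2/7)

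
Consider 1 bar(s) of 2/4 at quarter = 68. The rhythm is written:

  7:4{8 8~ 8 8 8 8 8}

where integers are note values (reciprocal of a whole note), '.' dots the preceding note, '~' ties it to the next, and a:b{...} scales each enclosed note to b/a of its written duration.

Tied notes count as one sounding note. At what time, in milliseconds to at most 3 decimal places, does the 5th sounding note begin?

note 5 onset = 10/7b = 1260.504ms

1. 0.0ms @ 0 + 252.101ms (2/7)
2. 252.101ms @ 2/7 + 504.202ms (4/7)
3. 756.303ms @ 6/7 + 252.101ms (2/7)
4. 1008.403ms @ 8/7 + 252.101ms (2/7)
5. 1260.504ms @ 10/7 + 252.101ms (2/7)
6. 1512.605ms @ 12/7 + 252.101ms (2/7)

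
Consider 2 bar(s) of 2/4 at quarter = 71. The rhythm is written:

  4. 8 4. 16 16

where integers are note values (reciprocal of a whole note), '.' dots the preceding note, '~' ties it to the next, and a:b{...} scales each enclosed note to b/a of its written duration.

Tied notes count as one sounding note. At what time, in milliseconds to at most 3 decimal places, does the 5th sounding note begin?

note 5 onset = 15/4b = 3169.014ms

1. 0.0ms @ 0 + 1267.606ms (3/2)
2. 1267.606ms @ 3/2 + 422.535ms (1/2)
3. 1690.141ms @ 2 + 1267.606ms (3/2)
4. 2957.746ms @ 7/2 + 211.268ms (1/4)
5. 3169.014ms @ 15/4 + 211.268ms (1/4)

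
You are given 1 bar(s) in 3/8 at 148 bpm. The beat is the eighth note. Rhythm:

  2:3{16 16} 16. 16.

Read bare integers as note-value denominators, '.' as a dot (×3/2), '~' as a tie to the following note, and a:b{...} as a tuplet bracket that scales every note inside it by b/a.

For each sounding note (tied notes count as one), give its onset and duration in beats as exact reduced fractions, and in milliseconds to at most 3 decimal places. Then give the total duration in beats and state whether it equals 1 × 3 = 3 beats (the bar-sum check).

1) 0.0ms=0b +304.054ms=3/4b
2) 304.054ms=3/4b +304.054ms=3/4b
3) 608.108ms=3/2b +304.054ms=3/4b
4) 912.162ms=9/4b +304.054ms=3/4b
Σ=3b of 3 (148bpm 3/8) — PASS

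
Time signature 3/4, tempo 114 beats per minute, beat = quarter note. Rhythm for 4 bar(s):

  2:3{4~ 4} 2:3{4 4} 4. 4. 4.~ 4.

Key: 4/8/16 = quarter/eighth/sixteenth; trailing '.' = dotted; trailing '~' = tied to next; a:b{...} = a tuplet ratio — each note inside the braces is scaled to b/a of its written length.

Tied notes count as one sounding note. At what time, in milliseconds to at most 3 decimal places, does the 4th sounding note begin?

note 4 onset = 6b = 3157.895ms

1. 0.0ms @ 0 + 1578.947ms (3)
2. 1578.947ms @ 3 + 789.474ms (3/2)
3. 2368.421ms @ 9/2 + 789.474ms (3/2)
4. 3157.895ms @ 6 + 789.474ms (3/2)
5. 3947.368ms @ 15/2 + 789.474ms (3/2)
6. 4736.842ms @ 9 + 1578.947ms (3)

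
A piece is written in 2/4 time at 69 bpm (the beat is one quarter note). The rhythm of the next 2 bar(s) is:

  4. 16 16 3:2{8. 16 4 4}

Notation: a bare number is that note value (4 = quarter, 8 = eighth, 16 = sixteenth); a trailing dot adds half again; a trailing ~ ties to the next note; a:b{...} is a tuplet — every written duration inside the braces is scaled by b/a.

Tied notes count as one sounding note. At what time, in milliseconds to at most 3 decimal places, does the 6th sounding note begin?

note 6 onset = 8/3b = 2318.841ms

1. 0.0ms @ 0 + 1304.348ms (3/2)
2. 1304.348ms @ 3/2 + 217.391ms (1/4)
3. 1521.739ms @ 7/4 + 217.391ms (1/4)
4. 1739.13ms @ 2 + 434.783ms (1/2)
5. 2173.913ms @ 5/2 + 144.928ms (1/6)
6. 2318.841ms @ 8/3 + 579.71ms (2/3)
7. 2898.551ms @ 10/3 + 579.71ms (2/3)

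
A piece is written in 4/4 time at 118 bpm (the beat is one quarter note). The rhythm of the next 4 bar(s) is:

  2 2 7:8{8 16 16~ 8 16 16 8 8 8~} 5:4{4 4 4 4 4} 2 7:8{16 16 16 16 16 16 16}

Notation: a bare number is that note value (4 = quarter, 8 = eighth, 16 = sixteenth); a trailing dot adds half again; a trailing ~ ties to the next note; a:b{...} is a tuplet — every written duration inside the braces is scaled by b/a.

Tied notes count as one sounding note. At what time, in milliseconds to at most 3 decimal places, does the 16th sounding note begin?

note 16 onset = 14b = 7118.644ms

1. 0.0ms @ 0 + 1016.949ms (2)
2. 1016.949ms @ 2 + 1016.949ms (2)
3. 2033.898ms @ 4 + 290.557ms (4/7)
4. 2324.455ms @ 32/7 + 145.278ms (2/7)
5. 2469.734ms @ 34/7 + 435.835ms (6/7)
6. 2905.569ms @ 40/7 + 145.278ms (2/7)
7. 3050.847ms @ 6 + 145.278ms (2/7)
8. 3196.126ms @ 44/7 + 290.557ms (4/7)
9. 3486.683ms @ 48/7 + 290.557ms (4/7)
10. 3777.24ms @ 52/7 + 697.337ms (48/35)
11. 4474.576ms @ 44/5 + 406.78ms (4/5)
12. 4881.356ms @ 48/5 + 406.78ms (4/5)
13. 5288.136ms @ 52/5 + 406.78ms (4/5)
14. 5694.915ms @ 56/5 + 406.78ms (4/5)
15. 6101.695ms @ 12 + 1016.949ms (2)
16. 7118.644ms @ 14 + 145.278ms (2/7)
17. 7263.923ms @ 100/7 + 145.278ms (2/7)
18. 7409.201ms @ 102/7 + 145.278ms (2/7)
19. 7554.479ms @ 104/7 + 145.278ms (2/7)
20. 7699.758ms @ 106/7 + 145.278ms (2/7)
21. 7845.036ms @ 108/7 + 145.278ms (2/7)
22. 7990.315ms @ 110/7 + 145.278ms (2/7)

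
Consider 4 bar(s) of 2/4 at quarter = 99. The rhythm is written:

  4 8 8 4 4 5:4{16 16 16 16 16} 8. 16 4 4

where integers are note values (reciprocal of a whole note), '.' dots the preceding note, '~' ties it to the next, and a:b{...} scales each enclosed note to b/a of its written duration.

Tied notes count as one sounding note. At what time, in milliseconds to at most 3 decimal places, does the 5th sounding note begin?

1. 0.0ms @ 0 + 606.061ms (1)
2. 606.061ms @ 1 + 303.03ms (1/2)
3. 909.091ms @ 3/2 + 303.03ms (1/2)
4. 1212.121ms @ 2 + 606.061ms (1)
5. 1818.182ms @ 3 + 606.061ms (1)
6. 2424.242ms @ 4 + 121.212ms (1/5)
7. 2545.455ms @ 21/5 + 121.212ms (1/5)
8. 2666.667ms @ 22/5 + 121.212ms (1/5)
9. 2787.879ms @ 23/5 + 121.212ms (1/5)
10. 2909.091ms @ 24/5 + 121.212ms (1/5)
11. 3030.303ms @ 5 + 454.545ms (3/4)
12. 3484.848ms @ 23/4 + 151.515ms (1/4)
13. 3636.364ms @ 6 + 606.061ms (1)
14. 4242.424ms @ 7 + 606.061ms (1)

note 5 onset = 3b = 1818.182ms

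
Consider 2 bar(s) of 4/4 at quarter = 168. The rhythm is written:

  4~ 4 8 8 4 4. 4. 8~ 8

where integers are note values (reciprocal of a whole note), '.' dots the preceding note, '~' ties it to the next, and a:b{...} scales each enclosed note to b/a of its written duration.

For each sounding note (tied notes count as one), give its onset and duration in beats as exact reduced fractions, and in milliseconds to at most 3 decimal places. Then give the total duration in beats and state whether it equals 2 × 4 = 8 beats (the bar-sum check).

1) 0.0ms=0b +714.286ms=2b
2) 714.286ms=2b +178.571ms=1/2b
3) 892.857ms=5/2b +178.571ms=1/2b
4) 1071.429ms=3b +357.143ms=1b
5) 1428.571ms=4b +535.714ms=3/2b
6) 1964.286ms=11/2b +535.714ms=3/2b
7) 2500.0ms=7b +357.143ms=1b
Σ=8b of 8 (168bpm 4/4) — PASS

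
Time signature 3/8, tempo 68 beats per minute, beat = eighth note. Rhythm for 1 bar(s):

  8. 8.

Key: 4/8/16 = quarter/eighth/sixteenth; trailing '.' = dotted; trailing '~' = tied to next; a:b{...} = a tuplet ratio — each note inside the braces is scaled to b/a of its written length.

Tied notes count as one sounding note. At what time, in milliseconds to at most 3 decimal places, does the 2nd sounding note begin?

note 2 onset = 3/2b = 1323.529ms

1. 0.0ms @ 0 + 1323.529ms (3/2)
2. 1323.529ms @ 3/2 + 1323.529ms (3/2)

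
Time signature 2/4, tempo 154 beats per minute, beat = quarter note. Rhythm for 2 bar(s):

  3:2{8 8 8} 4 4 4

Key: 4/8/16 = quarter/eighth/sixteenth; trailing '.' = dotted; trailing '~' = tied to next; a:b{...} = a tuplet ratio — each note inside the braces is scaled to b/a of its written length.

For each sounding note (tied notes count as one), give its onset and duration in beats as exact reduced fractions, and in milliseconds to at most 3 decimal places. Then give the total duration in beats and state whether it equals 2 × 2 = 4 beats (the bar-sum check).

1) 0.0ms=0b +129.87ms=1/3b
2) 129.87ms=1/3b +129.87ms=1/3b
3) 259.74ms=2/3b +129.87ms=1/3b
4) 389.61ms=1b +389.61ms=1b
5) 779.221ms=2b +389.61ms=1b
6) 1168.831ms=3b +389.61ms=1b
Σ=4b of 4 (154bpm 2/4) — PASS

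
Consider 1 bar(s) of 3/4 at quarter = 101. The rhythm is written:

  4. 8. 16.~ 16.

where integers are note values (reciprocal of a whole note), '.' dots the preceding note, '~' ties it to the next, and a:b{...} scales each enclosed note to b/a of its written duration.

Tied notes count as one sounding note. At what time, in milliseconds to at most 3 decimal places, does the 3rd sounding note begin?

1. 0.0ms @ 0 + 891.089ms (3/2)
2. 891.089ms @ 3/2 + 445.545ms (3/4)
3. 1336.634ms @ 9/4 + 445.545ms (3/4)

note 3 onset = 9/4b = 1336.634ms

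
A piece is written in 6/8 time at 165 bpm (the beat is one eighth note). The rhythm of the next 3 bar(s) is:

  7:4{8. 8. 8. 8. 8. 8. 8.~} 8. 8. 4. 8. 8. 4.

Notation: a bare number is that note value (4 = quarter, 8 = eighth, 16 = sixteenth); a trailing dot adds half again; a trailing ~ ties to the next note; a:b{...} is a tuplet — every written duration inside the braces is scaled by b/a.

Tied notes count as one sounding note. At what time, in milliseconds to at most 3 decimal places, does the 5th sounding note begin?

1. 0.0ms @ 0 + 311.688ms (6/7)
2. 311.688ms @ 6/7 + 311.688ms (6/7)
3. 623.377ms @ 12/7 + 311.688ms (6/7)
4. 935.065ms @ 18/7 + 311.688ms (6/7)
5. 1246.753ms @ 24/7 + 311.688ms (6/7)
6. 1558.442ms @ 30/7 + 311.688ms (6/7)
7. 1870.13ms @ 36/7 + 857.143ms (33/14)
8. 2727.273ms @ 15/2 + 545.455ms (3/2)
9. 3272.727ms @ 9 + 1090.909ms (3)
10. 4363.636ms @ 12 + 545.455ms (3/2)
11. 4909.091ms @ 27/2 + 545.455ms (3/2)
12. 5454.545ms @ 15 + 1090.909ms (3)

note 5 onset = 24/7b = 1246.753ms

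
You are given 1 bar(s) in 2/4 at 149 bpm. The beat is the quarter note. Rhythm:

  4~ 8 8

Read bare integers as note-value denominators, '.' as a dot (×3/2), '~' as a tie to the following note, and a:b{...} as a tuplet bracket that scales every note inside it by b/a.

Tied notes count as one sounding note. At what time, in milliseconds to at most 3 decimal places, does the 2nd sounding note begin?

note 2 onset = 3/2b = 604.027ms

1. 0.0ms @ 0 + 604.027ms (3/2)
2. 604.027ms @ 3/2 + 201.342ms (1/2)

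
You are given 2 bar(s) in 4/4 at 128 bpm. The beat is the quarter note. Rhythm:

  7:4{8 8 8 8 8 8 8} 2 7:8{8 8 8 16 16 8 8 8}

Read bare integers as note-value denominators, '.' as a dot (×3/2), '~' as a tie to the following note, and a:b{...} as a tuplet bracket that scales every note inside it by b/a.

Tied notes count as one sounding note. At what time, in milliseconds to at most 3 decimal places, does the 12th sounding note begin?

note 12 onset = 40/7b = 2678.571ms

1. 0.0ms @ 0 + 133.929ms (2/7)
2. 133.929ms @ 2/7 + 133.929ms (2/7)
3. 267.857ms @ 4/7 + 133.929ms (2/7)
4. 401.786ms @ 6/7 + 133.929ms (2/7)
5. 535.714ms @ 8/7 + 133.929ms (2/7)
6. 669.643ms @ 10/7 + 133.929ms (2/7)
7. 803.571ms @ 12/7 + 133.929ms (2/7)
8. 937.5ms @ 2 + 937.5ms (2)
9. 1875.0ms @ 4 + 267.857ms (4/7)
10. 2142.857ms @ 32/7 + 267.857ms (4/7)
11. 2410.714ms @ 36/7 + 267.857ms (4/7)
12. 2678.571ms @ 40/7 + 133.929ms (2/7)
13. 2812.5ms @ 6 + 133.929ms (2/7)
14. 2946.429ms @ 44/7 + 267.857ms (4/7)
15. 3214.286ms @ 48/7 + 267.857ms (4/7)
16. 3482.143ms @ 52/7 + 267.857ms (4/7)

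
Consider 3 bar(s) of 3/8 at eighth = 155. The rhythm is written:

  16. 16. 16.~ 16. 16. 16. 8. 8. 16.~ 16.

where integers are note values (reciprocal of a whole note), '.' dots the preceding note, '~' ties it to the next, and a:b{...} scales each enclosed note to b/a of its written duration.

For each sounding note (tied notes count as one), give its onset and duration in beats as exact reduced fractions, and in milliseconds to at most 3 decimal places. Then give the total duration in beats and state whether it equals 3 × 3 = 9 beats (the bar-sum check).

1) 0.0ms=0b +290.323ms=3/4b
2) 290.323ms=3/4b +290.323ms=3/4b
3) 580.645ms=3/2b +580.645ms=3/2b
4) 1161.29ms=3b +290.323ms=3/4b
5) 1451.613ms=15/4b +290.323ms=3/4b
6) 1741.935ms=9/2b +580.645ms=3/2b
7) 2322.581ms=6b +580.645ms=3/2b
8) 2903.226ms=15/2b +580.645ms=3/2b
Σ=9b of 9 (155bpm 3/8) — PASS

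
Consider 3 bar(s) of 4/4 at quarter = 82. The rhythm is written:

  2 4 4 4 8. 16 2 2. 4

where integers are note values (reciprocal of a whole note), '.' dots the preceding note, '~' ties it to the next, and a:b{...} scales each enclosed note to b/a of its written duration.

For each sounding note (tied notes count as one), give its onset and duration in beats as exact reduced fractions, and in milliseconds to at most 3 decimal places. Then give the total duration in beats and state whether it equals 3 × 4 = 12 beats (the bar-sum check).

1) 0.0ms=0b +1463.415ms=2b
2) 1463.415ms=2b +731.707ms=1b
3) 2195.122ms=3b +731.707ms=1b
4) 2926.829ms=4b +731.707ms=1b
5) 3658.537ms=5b +548.78ms=3/4b
6) 4207.317ms=23/4b +182.927ms=1/4b
7) 4390.244ms=6b +1463.415ms=2b
8) 5853.659ms=8b +2195.122ms=3b
9) 8048.78ms=11b +731.707ms=1b
Σ=12b of 12 (82bpm 4/4) — PASS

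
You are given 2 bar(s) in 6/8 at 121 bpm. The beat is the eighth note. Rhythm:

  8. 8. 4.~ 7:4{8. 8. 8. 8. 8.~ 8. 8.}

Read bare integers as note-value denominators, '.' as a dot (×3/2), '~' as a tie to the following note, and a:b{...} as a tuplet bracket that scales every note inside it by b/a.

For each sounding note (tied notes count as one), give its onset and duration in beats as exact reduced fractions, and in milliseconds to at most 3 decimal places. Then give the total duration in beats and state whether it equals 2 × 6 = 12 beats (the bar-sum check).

1) 0.0ms=0b +743.802ms=3/2b
2) 743.802ms=3/2b +743.802ms=3/2b
3) 1487.603ms=3b +1912.633ms=27/7b
4) 3400.236ms=48/7b +425.03ms=6/7b
5) 3825.266ms=54/7b +425.03ms=6/7b
6) 4250.295ms=60/7b +425.03ms=6/7b
7) 4675.325ms=66/7b +850.059ms=12/7b
8) 5525.384ms=78/7b +425.03ms=6/7b
Σ=12b of 12 (121bpm 6/8) — PASS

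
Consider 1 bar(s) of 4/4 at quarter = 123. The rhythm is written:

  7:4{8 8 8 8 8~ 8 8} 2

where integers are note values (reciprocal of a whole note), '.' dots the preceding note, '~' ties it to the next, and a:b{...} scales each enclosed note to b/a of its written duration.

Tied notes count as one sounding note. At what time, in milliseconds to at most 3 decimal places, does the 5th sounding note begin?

1. 0.0ms @ 0 + 139.373ms (2/7)
2. 139.373ms @ 2/7 + 139.373ms (2/7)
3. 278.746ms @ 4/7 + 139.373ms (2/7)
4. 418.118ms @ 6/7 + 139.373ms (2/7)
5. 557.491ms @ 8/7 + 278.746ms (4/7)
6. 836.237ms @ 12/7 + 139.373ms (2/7)
7. 975.61ms @ 2 + 975.61ms (2)

note 5 onset = 8/7b = 557.491ms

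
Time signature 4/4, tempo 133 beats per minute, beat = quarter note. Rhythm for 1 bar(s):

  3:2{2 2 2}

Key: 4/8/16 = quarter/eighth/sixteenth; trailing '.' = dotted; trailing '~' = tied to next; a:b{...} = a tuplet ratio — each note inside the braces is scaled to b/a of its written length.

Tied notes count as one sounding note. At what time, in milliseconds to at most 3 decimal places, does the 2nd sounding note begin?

1. 0.0ms @ 0 + 601.504ms (4/3)
2. 601.504ms @ 4/3 + 601.504ms (4/3)
3. 1203.008ms @ 8/3 + 601.504ms (4/3)

note 2 onset = 4/3b = 601.504ms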